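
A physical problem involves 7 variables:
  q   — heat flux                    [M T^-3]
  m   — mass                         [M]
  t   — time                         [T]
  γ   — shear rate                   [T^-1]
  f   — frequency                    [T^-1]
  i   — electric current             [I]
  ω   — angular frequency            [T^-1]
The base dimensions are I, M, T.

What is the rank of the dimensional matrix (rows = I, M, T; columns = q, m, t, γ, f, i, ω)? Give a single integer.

3

Exponent matrix [I,M,T] × [q,m,t,γ,f,i,ω]:
  I: [ 0  0  0  0  0  1  0]
  M: [ 1  1  0  0  0  0  0]
  T: [-3  0  1 -1 -1  0 -1]
Row reduction gives pivot columns q,m,i; rank = 3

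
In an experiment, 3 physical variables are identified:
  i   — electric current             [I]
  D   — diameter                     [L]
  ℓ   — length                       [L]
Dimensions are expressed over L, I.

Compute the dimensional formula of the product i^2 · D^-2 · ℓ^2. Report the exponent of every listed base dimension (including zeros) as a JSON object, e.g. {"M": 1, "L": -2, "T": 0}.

{"L": 0, "I": 2}

Write exponents as rows L,I / cols i,D,ℓ:
  L: [ 0  1  1]
  I: [ 1  0  0]
  [L]: (2)·0+(-2)·1+(2)·1 = 0
  [I]: (2)·1+(-2)·0+(2)·0 = 2
⇒ I^2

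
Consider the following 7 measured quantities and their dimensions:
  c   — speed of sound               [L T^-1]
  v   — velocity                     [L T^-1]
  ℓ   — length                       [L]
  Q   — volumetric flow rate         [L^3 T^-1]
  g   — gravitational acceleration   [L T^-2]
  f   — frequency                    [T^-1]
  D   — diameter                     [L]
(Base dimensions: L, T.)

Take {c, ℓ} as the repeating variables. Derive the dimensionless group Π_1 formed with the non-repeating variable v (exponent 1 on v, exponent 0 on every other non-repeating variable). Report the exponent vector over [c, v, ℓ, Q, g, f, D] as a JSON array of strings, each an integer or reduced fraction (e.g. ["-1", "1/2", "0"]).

["-1", "1", "0", "0", "0", "0", "0"]

Exponent matrix [L,T] × [c,v,ℓ,Q,g,f,D]:
  L: [ 1  1  1  3  1  0  1]
  T: [-1 -1  0 -1 -2 -1  0]
RREF → pivots at {c,ℓ} ⇒ r = 2
Repeat: c,ℓ; free: v,Q,g,f,D
RREF:
  r0: [   1    1    0    1    2    1    0]
  r1: [   0    0    1    2   -1   -1    1]
Fix exponent of v at 1, Q at 0, g at 0, f at 0, D at 0; solve each RREF row for its pivot's exponent:
  r0: exp(c) + (1)·1 = 0 ⇒ exp(c) = -1
  r1: exp(ℓ) + (0)·1 = 0 ⇒ exp(ℓ) = 0
Π_1 = c^-1 · v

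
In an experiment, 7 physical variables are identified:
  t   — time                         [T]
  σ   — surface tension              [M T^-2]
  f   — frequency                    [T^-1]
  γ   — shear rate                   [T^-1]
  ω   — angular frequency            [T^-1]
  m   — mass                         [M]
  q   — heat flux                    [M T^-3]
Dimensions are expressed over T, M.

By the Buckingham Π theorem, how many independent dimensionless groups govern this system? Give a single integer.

Dimensional matrix (T×M by t×σ×f×γ×ω×m×q):
  T: [ 1 -2 -1 -1 -1  0 -3]
  M: [ 0  1  0  0  0  1  1]
Row reduction gives pivot columns t,σ; rank = 2
Π count = n − r = 7 − 2 = 5

5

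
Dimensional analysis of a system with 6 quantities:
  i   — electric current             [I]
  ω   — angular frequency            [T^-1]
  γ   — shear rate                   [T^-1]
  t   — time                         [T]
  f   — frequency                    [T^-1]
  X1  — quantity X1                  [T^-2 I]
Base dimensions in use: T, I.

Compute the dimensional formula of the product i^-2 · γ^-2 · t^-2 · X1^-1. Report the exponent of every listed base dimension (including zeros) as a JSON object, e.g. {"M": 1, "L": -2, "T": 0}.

{"T": 2, "I": -3}

Dimensional matrix (T×I by i×ω×γ×t×f×X1):
  T: [ 0 -1 -1  1 -1 -2]
  I: [ 1  0  0  0  0  1]
  [T]: (-2)·0+(-2)·-1+(-2)·1+(-1)·-2 = 2
  [I]: (-2)·1+(-2)·0+(-2)·0+(-1)·1 = -3
⇒ T^2 I^-3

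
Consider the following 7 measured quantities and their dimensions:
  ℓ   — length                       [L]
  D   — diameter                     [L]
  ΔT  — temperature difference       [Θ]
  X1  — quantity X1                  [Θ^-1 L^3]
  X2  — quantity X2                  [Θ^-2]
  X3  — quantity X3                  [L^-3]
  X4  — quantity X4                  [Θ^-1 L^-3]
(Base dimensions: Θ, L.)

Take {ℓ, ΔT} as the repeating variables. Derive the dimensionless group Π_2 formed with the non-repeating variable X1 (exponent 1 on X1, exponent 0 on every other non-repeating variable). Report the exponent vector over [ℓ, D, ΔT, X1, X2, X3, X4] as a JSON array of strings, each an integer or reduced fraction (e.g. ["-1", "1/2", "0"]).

["-3", "0", "1", "1", "0", "0", "0"]

Write exponents as rows Θ,L / cols ℓ,D,ΔT,X1,X2,X3,X4:
  Θ: [ 0  0  1 -1 -2  0 -1]
  L: [ 1  1  0  3  0 -3 -3]
RREF → pivots at {ℓ,ΔT} ⇒ r = 2
Repeat: ℓ,ΔT; free: D,X1,X2,X3,X4
RREF:
  r0: [   1    1    0    3    0   -3   -3]
  r1: [   0    0    1   -1   -2    0   -1]
Fix exponent of X1 at 1, D at 0, X2 at 0, X3 at 0, X4 at 0; solve each RREF row for its pivot's exponent:
  r0: exp(ℓ) + (3)·1 = 0 ⇒ exp(ℓ) = -3
  r1: exp(ΔT) + (-1)·1 = 0 ⇒ exp(ΔT) = 1
Π_2 = ℓ^-3 · ΔT · X1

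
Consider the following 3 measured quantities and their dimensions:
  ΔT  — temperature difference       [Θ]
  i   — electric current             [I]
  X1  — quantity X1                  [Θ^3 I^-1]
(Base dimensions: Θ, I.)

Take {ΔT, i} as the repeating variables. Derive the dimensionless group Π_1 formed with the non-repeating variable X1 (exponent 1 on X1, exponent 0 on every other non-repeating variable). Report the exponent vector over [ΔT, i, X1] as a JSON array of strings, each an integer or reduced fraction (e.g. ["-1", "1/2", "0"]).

Exponent matrix [Θ,I] × [ΔT,i,X1]:
  Θ: [ 1  0  3]
  I: [ 0  1 -1]
Row reduction gives pivot columns ΔT,i; rank = 2
Pivot set = {ΔT,i}, free = {X1}
RREF:
  r0: [   1    0    3]
  r1: [   0    1   -1]
Fix exponent of X1 at 1; solve each RREF row for its pivot's exponent:
  r0: exp(ΔT) + (3)·1 = 0 ⇒ exp(ΔT) = -3
  r1: exp(i) + (-1)·1 = 0 ⇒ exp(i) = 1
Π_1 = ΔT^-3 · i · X1

["-3", "1", "1"]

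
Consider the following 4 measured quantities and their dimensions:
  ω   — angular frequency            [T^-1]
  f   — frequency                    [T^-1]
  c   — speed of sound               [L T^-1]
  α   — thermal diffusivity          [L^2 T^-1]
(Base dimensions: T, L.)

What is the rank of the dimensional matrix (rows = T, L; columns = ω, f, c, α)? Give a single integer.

Dimensional matrix (T×L by ω×f×c×α):
  T: [-1 -1 -1 -1]
  L: [ 0  0  1  2]
Echelon form has 2 nonzero rows (pivots: ω,c)

2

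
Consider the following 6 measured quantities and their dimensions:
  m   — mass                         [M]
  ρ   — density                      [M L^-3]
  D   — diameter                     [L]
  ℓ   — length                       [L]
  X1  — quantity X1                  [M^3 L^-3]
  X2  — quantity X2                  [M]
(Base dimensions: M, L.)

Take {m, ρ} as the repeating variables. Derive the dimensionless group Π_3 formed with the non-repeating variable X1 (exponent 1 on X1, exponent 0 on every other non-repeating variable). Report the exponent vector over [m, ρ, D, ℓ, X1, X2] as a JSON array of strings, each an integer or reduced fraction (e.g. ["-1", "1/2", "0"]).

["-2", "-1", "0", "0", "1", "0"]

Dimensional matrix (M×L by m×ρ×D×ℓ×X1×X2):
  M: [ 1  1  0  0  3  1]
  L: [ 0 -3  1  1 -3  0]
Row reduction gives pivot columns m,ρ; rank = 2
Pivot set = {m,ρ}, free = {D,ℓ,X1,X2}
RREF:
  r0: [   1    0  1/3  1/3    2    1]
  r1: [   0    1 -1/3 -1/3    1    0]
Fix exponent of X1 at 1, D at 0, ℓ at 0, X2 at 0; solve each RREF row for its pivot's exponent:
  r0: exp(m) + (2)·1 = 0 ⇒ exp(m) = -2
  r1: exp(ρ) + (1)·1 = 0 ⇒ exp(ρ) = -1
Π_3 = m^-2 · ρ^-1 · X1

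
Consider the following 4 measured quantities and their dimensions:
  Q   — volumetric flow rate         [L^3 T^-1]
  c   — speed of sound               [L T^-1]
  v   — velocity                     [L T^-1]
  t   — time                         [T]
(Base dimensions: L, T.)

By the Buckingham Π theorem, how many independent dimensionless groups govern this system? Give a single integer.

Dimensional matrix (L×T by Q×c×v×t):
  L: [ 3  1  1  0]
  T: [-1 -1 -1  1]
Echelon form has 2 nonzero rows (pivots: Q,c)
4 vars − rank 2 = 2 Π groups

2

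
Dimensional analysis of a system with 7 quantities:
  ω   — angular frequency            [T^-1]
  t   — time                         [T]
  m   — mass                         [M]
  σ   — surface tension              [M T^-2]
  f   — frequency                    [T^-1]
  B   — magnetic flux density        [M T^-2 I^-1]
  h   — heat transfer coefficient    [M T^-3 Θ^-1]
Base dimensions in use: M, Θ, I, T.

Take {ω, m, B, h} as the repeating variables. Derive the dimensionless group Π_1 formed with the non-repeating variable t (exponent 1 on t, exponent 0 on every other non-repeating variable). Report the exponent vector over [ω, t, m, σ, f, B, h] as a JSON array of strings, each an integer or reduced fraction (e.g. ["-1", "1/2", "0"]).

["1", "1", "0", "0", "0", "0", "0"]

Exponent matrix [M,Θ,I,T] × [ω,t,m,σ,f,B,h]:
  M: [ 0  0  1  1  0  1  1]
  Θ: [ 0  0  0  0  0  0 -1]
  I: [ 0  0  0  0  0 -1  0]
  T: [-1  1  0 -2 -1 -2 -3]
Echelon form has 4 nonzero rows (pivots: ω,m,B,h)
Repeat: ω,m,B,h; free: t,σ,f
RREF:
  r0: [   1   -1    0    2    1    0    0]
  r1: [   0    0    1    1    0    0    0]
  r2: [   0    0    0    0    0    1    0]
  r3: [   0    0    0    0    0    0    1]
Fix exponent of t at 1, σ at 0, f at 0; solve each RREF row for its pivot's exponent:
  r0: exp(ω) + (-1)·1 = 0 ⇒ exp(ω) = 1
  r1: exp(m) + (0)·1 = 0 ⇒ exp(m) = 0
  r2: exp(B) + (0)·1 = 0 ⇒ exp(B) = 0
  r3: exp(h) + (0)·1 = 0 ⇒ exp(h) = 0
Π_1 = ω · t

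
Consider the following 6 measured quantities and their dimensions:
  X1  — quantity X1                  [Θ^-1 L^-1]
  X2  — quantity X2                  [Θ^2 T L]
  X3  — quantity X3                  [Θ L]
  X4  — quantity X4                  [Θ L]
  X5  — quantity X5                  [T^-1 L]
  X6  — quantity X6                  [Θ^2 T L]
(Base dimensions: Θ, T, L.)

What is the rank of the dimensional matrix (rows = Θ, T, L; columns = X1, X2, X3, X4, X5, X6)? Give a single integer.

Write exponents as rows Θ,T,L / cols X1,X2,X3,X4,X5,X6:
  Θ: [-1  2  1  1  0  2]
  T: [ 0  1  0  0 -1  1]
  L: [-1  1  1  1  1  1]
Echelon form has 2 nonzero rows (pivots: X1,X2)

2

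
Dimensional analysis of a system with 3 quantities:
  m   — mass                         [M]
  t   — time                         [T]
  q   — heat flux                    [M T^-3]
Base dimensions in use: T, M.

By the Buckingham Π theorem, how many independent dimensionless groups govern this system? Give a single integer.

1

Exponent matrix [T,M] × [m,t,q]:
  T: [ 0  1 -3]
  M: [ 1  0  1]
RREF → pivots at {m,t} ⇒ r = 2
Π count = n − r = 3 − 2 = 1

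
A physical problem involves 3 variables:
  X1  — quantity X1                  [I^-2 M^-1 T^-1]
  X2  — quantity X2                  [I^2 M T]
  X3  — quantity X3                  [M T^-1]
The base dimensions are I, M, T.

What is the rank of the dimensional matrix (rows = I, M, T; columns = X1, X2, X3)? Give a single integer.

Exponent matrix [I,M,T] × [X1,X2,X3]:
  I: [-2  2  0]
  M: [-1  1  1]
  T: [-1  1 -1]
RREF → pivots at {X1,X3} ⇒ r = 2

2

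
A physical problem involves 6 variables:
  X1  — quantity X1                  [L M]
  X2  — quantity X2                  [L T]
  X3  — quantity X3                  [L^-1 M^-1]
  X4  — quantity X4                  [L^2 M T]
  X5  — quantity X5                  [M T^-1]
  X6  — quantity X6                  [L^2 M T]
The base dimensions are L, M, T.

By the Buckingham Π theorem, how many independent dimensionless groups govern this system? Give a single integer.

Exponent matrix [L,M,T] × [X1,X2,X3,X4,X5,X6]:
  L: [ 1  1 -1  2  0  2]
  M: [ 1  0 -1  1  1  1]
  T: [ 0  1  0  1 -1  1]
Row reduction gives pivot columns X1,X2; rank = 2
Π count = n − r = 6 − 2 = 4

4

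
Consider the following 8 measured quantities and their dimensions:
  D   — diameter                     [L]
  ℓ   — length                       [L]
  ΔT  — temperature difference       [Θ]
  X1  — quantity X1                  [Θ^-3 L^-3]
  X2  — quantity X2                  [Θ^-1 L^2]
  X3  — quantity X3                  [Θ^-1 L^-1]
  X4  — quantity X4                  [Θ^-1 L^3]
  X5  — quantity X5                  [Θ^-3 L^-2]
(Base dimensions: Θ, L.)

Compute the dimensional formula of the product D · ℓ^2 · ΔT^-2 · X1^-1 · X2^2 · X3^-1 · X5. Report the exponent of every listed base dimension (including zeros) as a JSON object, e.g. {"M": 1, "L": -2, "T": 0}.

Exponent matrix [Θ,L] × [D,ℓ,ΔT,X1,X2,X3,X4,X5]:
  Θ: [ 0  0  1 -3 -1 -1 -1 -3]
  L: [ 1  1  0 -3  2 -1  3 -2]
  [Θ]: (1)·0+(2)·0+(-2)·1+(-1)·-3+(2)·-1+(-1)·-1+(1)·-3 = -3
  [L]: (1)·1+(2)·1+(-2)·0+(-1)·-3+(2)·2+(-1)·-1+(1)·-2 = 9
⇒ Θ^-3 L^9

{"Θ": -3, "L": 9}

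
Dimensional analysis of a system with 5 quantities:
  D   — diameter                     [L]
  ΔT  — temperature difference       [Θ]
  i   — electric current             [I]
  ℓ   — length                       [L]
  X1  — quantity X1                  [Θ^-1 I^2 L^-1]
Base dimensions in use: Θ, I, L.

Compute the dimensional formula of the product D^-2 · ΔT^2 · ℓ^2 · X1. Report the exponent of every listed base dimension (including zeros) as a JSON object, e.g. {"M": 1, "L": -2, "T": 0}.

Write exponents as rows Θ,I,L / cols D,ΔT,i,ℓ,X1:
  Θ: [ 0  1  0  0 -1]
  I: [ 0  0  1  0  2]
  L: [ 1  0  0  1 -1]
  [Θ]: (-2)·0+(2)·1+(2)·0+(1)·-1 = 1
  [I]: (-2)·0+(2)·0+(2)·0+(1)·2 = 2
  [L]: (-2)·1+(2)·0+(2)·1+(1)·-1 = -1
⇒ Θ I^2 L^-1

{"Θ": 1, "I": 2, "L": -1}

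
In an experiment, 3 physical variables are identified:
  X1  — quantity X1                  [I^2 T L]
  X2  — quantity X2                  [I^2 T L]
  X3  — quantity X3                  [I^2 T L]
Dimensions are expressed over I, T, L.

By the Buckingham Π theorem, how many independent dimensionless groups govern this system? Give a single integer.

2

Write exponents as rows I,T,L / cols X1,X2,X3:
  I: [ 2  2  2]
  T: [ 1  1  1]
  L: [ 1  1  1]
Row reduction gives pivot columns X1; rank = 1
3 vars − rank 1 = 2 Π groups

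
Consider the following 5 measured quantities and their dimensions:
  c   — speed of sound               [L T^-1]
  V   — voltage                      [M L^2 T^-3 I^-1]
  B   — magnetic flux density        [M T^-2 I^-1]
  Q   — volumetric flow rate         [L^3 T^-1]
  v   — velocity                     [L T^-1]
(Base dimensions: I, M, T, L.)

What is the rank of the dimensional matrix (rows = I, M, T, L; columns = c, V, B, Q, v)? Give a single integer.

Write exponents as rows I,M,T,L / cols c,V,B,Q,v:
  I: [ 0 -1 -1  0  0]
  M: [ 0  1  1  0  0]
  T: [-1 -3 -2 -1 -1]
  L: [ 1  2  0  3  1]
Row reduction gives pivot columns c,V,B; rank = 3

3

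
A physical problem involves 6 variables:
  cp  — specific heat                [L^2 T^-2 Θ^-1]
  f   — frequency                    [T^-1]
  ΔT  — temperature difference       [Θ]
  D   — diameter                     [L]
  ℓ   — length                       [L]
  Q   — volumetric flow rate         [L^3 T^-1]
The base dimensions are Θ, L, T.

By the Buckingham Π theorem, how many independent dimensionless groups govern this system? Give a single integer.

3

Exponent matrix [Θ,L,T] × [cp,f,ΔT,D,ℓ,Q]:
  Θ: [-1  0  1  0  0  0]
  L: [ 2  0  0  1  1  3]
  T: [-2 -1  0  0  0 -1]
RREF → pivots at {cp,f,ΔT} ⇒ r = 3
n=6, r=3 ⇒ 3 dimensionless groups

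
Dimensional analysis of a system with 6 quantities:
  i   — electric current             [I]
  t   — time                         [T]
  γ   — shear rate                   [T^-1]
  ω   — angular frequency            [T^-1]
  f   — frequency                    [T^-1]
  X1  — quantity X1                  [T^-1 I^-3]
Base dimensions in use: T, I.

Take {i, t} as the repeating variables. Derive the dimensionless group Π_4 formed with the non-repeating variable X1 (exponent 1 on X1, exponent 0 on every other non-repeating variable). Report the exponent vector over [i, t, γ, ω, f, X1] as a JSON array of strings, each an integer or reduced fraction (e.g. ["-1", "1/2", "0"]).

["3", "1", "0", "0", "0", "1"]

Exponent matrix [T,I] × [i,t,γ,ω,f,X1]:
  T: [ 0  1 -1 -1 -1 -1]
  I: [ 1  0  0  0  0 -3]
Row reduction gives pivot columns i,t; rank = 2
Pivot set = {i,t}, free = {γ,ω,f,X1}
RREF:
  r0: [   1    0    0    0    0   -3]
  r1: [   0    1   -1   -1   -1   -1]
Fix exponent of X1 at 1, γ at 0, ω at 0, f at 0; solve each RREF row for its pivot's exponent:
  r0: exp(i) + (-3)·1 = 0 ⇒ exp(i) = 3
  r1: exp(t) + (-1)·1 = 0 ⇒ exp(t) = 1
Π_4 = i^3 · t · X1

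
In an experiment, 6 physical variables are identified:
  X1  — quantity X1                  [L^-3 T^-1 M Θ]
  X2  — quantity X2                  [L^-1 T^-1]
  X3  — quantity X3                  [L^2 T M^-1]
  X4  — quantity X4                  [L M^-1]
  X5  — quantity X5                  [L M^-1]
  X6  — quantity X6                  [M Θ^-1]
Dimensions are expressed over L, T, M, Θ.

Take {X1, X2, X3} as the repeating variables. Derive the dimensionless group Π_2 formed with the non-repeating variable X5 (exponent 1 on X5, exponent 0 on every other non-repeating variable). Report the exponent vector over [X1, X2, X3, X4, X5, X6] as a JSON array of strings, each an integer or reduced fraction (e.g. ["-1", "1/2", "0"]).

Dimensional matrix (L×T×M×Θ by X1×X2×X3×X4×X5×X6):
  L: [-3 -1  2  1  1  0]
  T: [-1 -1  1  0  0  0]
  M: [ 1  0 -1 -1 -1  1]
  Θ: [ 1  0  0  0  0 -1]
Echelon form has 3 nonzero rows (pivots: X1,X2,X3)
Repeat: X1,X2,X3; free: X4,X5,X6
RREF:
  r0: [   1    0    0    0    0   -1]
  r1: [   0    1    0    1    1   -1]
  r2: [   0    0    1    1    1   -2]
  r3: [   0    0    0    0    0    0]
Fix exponent of X5 at 1, X4 at 0, X6 at 0; solve each RREF row for its pivot's exponent:
  r0: exp(X1) + (0)·1 = 0 ⇒ exp(X1) = 0
  r1: exp(X2) + (1)·1 = 0 ⇒ exp(X2) = -1
  r2: exp(X3) + (1)·1 = 0 ⇒ exp(X3) = -1
Π_2 = X2^-1 · X3^-1 · X5

["0", "-1", "-1", "0", "1", "0"]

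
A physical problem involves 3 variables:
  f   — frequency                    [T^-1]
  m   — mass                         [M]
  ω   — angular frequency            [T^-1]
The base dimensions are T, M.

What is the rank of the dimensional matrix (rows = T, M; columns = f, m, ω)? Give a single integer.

Dimensional matrix (T×M by f×m×ω):
  T: [-1  0 -1]
  M: [ 0  1  0]
RREF → pivots at {f,m} ⇒ r = 2

2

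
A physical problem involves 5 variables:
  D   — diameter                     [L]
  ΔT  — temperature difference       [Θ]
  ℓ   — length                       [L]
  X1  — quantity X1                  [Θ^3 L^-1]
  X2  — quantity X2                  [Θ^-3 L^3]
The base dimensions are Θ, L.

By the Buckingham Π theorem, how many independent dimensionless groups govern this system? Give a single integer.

3

Write exponents as rows Θ,L / cols D,ΔT,ℓ,X1,X2:
  Θ: [ 0  1  0  3 -3]
  L: [ 1  0  1 -1  3]
Row reduction gives pivot columns D,ΔT; rank = 2
Π count = n − r = 5 − 2 = 3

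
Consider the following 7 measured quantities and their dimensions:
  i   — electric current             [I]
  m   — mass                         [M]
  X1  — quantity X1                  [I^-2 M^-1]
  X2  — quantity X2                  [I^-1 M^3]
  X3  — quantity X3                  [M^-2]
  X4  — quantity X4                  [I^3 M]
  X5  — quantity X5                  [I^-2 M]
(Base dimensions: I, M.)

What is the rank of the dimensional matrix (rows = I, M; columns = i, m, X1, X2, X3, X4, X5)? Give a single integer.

Exponent matrix [I,M] × [i,m,X1,X2,X3,X4,X5]:
  I: [ 1  0 -2 -1  0  3 -2]
  M: [ 0  1 -1  3 -2  1  1]
RREF → pivots at {i,m} ⇒ r = 2

2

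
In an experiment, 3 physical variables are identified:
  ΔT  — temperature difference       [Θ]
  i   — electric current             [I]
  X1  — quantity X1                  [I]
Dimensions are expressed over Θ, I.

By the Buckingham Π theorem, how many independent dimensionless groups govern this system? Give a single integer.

Dimensional matrix (Θ×I by ΔT×i×X1):
  Θ: [ 1  0  0]
  I: [ 0  1  1]
RREF → pivots at {ΔT,i} ⇒ r = 2
Π count = n − r = 3 − 2 = 1

1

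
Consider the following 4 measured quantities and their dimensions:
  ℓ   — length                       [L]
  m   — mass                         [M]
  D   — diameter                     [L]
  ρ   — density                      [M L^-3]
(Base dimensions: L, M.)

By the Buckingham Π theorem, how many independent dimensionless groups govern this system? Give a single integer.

Dimensional matrix (L×M by ℓ×m×D×ρ):
  L: [ 1  0  1 -3]
  M: [ 0  1  0  1]
RREF → pivots at {ℓ,m} ⇒ r = 2
4 vars − rank 2 = 2 Π groups

2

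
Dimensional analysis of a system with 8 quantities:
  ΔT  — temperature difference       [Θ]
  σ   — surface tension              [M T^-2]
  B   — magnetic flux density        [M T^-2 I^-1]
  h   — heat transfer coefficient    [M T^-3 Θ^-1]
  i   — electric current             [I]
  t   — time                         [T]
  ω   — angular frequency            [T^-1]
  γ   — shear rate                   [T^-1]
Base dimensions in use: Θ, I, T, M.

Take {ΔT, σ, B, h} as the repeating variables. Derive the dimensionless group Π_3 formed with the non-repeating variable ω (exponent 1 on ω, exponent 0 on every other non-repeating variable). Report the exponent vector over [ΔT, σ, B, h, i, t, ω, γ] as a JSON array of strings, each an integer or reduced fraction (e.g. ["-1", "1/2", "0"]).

["-1", "1", "0", "-1", "0", "0", "1", "0"]

Write exponents as rows Θ,I,T,M / cols ΔT,σ,B,h,i,t,ω,γ:
  Θ: [ 1  0  0 -1  0  0  0  0]
  I: [ 0  0 -1  0  1  0  0  0]
  T: [ 0 -2 -2 -3  0  1 -1 -1]
  M: [ 0  1  1  1  0  0  0  0]
Echelon form has 4 nonzero rows (pivots: ΔT,σ,B,h)
Repeat: ΔT,σ,B,h; free: i,t,ω,γ
RREF:
  r0: [   1    0    0    0    0   -1    1    1]
  r1: [   0    1    0    0    1    1   -1   -1]
  r2: [   0    0    1    0   -1    0    0    0]
  r3: [   0    0    0    1    0   -1    1    1]
Fix exponent of ω at 1, i at 0, t at 0, γ at 0; solve each RREF row for its pivot's exponent:
  r0: exp(ΔT) + (1)·1 = 0 ⇒ exp(ΔT) = -1
  r1: exp(σ) + (-1)·1 = 0 ⇒ exp(σ) = 1
  r2: exp(B) + (0)·1 = 0 ⇒ exp(B) = 0
  r3: exp(h) + (1)·1 = 0 ⇒ exp(h) = -1
Π_3 = ΔT^-1 · σ · h^-1 · ω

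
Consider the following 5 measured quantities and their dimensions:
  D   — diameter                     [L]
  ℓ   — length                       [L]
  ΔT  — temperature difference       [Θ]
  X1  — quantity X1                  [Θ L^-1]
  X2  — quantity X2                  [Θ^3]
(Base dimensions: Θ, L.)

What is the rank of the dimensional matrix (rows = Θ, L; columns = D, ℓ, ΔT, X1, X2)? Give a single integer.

Dimensional matrix (Θ×L by D×ℓ×ΔT×X1×X2):
  Θ: [ 0  0  1  1  3]
  L: [ 1  1  0 -1  0]
Echelon form has 2 nonzero rows (pivots: D,ΔT)

2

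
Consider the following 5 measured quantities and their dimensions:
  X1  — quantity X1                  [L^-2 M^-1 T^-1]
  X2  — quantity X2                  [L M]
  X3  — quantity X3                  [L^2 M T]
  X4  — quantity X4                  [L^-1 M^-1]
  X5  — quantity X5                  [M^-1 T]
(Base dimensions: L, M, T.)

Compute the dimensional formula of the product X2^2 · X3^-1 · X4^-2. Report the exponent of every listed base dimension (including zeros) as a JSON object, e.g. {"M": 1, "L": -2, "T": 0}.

Dimensional matrix (L×M×T by X1×X2×X3×X4×X5):
  L: [-2  1  2 -1  0]
  M: [-1  1  1 -1 -1]
  T: [-1  0  1  0  1]
  [L]: (2)·1+(-1)·2+(-2)·-1 = 2
  [M]: (2)·1+(-1)·1+(-2)·-1 = 3
  [T]: (2)·0+(-1)·1+(-2)·0 = -1
⇒ L^2 M^3 T^-1

{"L": 2, "M": 3, "T": -1}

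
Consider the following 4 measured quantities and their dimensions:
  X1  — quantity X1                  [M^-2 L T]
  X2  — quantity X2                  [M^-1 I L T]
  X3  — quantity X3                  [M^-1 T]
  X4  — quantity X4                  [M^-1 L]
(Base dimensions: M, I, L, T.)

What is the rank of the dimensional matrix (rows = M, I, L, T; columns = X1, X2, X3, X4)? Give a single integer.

3

Write exponents as rows M,I,L,T / cols X1,X2,X3,X4:
  M: [-2 -1 -1 -1]
  I: [ 0  1  0  0]
  L: [ 1  1  0  1]
  T: [ 1  1  1  0]
Echelon form has 3 nonzero rows (pivots: X1,X2,X3)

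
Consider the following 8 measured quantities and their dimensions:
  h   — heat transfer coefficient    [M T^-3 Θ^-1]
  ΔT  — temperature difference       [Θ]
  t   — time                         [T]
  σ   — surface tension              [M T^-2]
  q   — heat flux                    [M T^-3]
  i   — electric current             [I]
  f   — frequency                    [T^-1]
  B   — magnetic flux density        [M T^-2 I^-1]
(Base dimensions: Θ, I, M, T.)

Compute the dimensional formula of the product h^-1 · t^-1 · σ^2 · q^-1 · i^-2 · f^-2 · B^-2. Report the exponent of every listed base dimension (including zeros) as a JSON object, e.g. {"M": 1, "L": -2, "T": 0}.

{"Θ": 1, "I": 0, "M": -2, "T": 7}

Exponent matrix [Θ,I,M,T] × [h,ΔT,t,σ,q,i,f,B]:
  Θ: [-1  1  0  0  0  0  0  0]
  I: [ 0  0  0  0  0  1  0 -1]
  M: [ 1  0  0  1  1  0  0  1]
  T: [-3  0  1 -2 -3  0 -1 -2]
  [Θ]: (-1)·-1+(-1)·0+(2)·0+(-1)·0+(-2)·0+(-2)·0+(-2)·0 = 1
  [I]: (-1)·0+(-1)·0+(2)·0+(-1)·0+(-2)·1+(-2)·0+(-2)·-1 = 0
  [M]: (-1)·1+(-1)·0+(2)·1+(-1)·1+(-2)·0+(-2)·0+(-2)·1 = -2
  [T]: (-1)·-3+(-1)·1+(2)·-2+(-1)·-3+(-2)·0+(-2)·-1+(-2)·-2 = 7
⇒ Θ M^-2 T^7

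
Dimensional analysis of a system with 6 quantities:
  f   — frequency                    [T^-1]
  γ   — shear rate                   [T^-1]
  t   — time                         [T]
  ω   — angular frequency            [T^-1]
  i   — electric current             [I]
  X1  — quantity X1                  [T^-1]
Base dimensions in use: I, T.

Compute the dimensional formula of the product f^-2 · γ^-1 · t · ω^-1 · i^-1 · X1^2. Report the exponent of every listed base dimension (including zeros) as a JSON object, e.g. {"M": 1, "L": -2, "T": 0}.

{"I": -1, "T": 3}

Dimensional matrix (I×T by f×γ×t×ω×i×X1):
  I: [ 0  0  0  0  1  0]
  T: [-1 -1  1 -1  0 -1]
  [I]: (-2)·0+(-1)·0+(1)·0+(-1)·0+(-1)·1+(2)·0 = -1
  [T]: (-2)·-1+(-1)·-1+(1)·1+(-1)·-1+(-1)·0+(2)·-1 = 3
⇒ I^-1 T^3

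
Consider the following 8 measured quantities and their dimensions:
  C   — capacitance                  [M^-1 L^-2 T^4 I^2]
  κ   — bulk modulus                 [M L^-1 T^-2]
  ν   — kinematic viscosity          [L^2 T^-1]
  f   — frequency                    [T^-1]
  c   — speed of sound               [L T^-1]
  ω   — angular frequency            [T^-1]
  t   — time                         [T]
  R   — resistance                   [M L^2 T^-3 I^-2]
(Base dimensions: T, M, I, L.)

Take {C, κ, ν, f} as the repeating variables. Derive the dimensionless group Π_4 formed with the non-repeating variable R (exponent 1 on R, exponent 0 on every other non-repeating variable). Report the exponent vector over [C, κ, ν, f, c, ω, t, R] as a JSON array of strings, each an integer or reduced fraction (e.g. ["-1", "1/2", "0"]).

["1", "0", "0", "1", "0", "0", "0", "1"]

Exponent matrix [T,M,I,L] × [C,κ,ν,f,c,ω,t,R]:
  T: [ 4 -2 -1 -1 -1 -1  1 -3]
  M: [-1  1  0  0  0  0  0  1]
  I: [ 2  0  0  0  0  0  0 -2]
  L: [-2 -1  2  0  1  0  0  2]
Echelon form has 4 nonzero rows (pivots: C,κ,ν,f)
Pivot set = {C,κ,ν,f}, free = {c,ω,t,R}
RREF:
  r0: [   1    0    0    0    0    0    0   -1]
  r1: [   0    1    0    0    0    0    0    0]
  r2: [   0    0    1    0  1/2    0    0    0]
  r3: [   0    0    0    1  1/2    1   -1   -1]
Fix exponent of R at 1, c at 0, ω at 0, t at 0; solve each RREF row for its pivot's exponent:
  r0: exp(C) + (-1)·1 = 0 ⇒ exp(C) = 1
  r1: exp(κ) + (0)·1 = 0 ⇒ exp(κ) = 0
  r2: exp(ν) + (0)·1 = 0 ⇒ exp(ν) = 0
  r3: exp(f) + (-1)·1 = 0 ⇒ exp(f) = 1
Π_4 = C · f · R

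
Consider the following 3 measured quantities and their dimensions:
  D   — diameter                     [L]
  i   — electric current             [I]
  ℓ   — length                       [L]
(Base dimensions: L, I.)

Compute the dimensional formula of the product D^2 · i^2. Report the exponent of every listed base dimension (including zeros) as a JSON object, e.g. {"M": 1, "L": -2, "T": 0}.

{"L": 2, "I": 2}

Exponent matrix [L,I] × [D,i,ℓ]:
  L: [ 1  0  1]
  I: [ 0  1  0]
  [L]: (2)·1+(2)·0 = 2
  [I]: (2)·0+(2)·1 = 2
⇒ L^2 I^2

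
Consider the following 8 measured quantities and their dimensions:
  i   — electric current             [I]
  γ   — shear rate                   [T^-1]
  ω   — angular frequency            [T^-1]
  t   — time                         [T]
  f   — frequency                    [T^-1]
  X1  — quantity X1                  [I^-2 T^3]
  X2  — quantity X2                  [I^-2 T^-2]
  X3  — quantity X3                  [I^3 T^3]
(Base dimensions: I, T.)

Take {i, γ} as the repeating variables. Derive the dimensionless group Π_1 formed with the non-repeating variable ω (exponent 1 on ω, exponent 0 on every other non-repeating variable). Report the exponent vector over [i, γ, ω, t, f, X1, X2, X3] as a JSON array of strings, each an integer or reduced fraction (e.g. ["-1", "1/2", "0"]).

["0", "-1", "1", "0", "0", "0", "0", "0"]

Dimensional matrix (I×T by i×γ×ω×t×f×X1×X2×X3):
  I: [ 1  0  0  0  0 -2 -2  3]
  T: [ 0 -1 -1  1 -1  3 -2  3]
Echelon form has 2 nonzero rows (pivots: i,γ)
Repeat: i,γ; free: ω,t,f,X1,X2,X3
RREF:
  r0: [   1    0    0    0    0   -2   -2    3]
  r1: [   0    1    1   -1    1   -3    2   -3]
Fix exponent of ω at 1, t at 0, f at 0, X1 at 0, X2 at 0, X3 at 0; solve each RREF row for its pivot's exponent:
  r0: exp(i) + (0)·1 = 0 ⇒ exp(i) = 0
  r1: exp(γ) + (1)·1 = 0 ⇒ exp(γ) = -1
Π_1 = γ^-1 · ω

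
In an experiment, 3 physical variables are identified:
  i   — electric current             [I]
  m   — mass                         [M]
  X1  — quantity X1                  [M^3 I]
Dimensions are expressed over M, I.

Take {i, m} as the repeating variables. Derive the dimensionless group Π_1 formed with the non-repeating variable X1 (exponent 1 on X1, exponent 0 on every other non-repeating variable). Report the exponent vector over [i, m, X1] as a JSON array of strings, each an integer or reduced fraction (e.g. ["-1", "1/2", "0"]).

Dimensional matrix (M×I by i×m×X1):
  M: [ 0  1  3]
  I: [ 1  0  1]
RREF → pivots at {i,m} ⇒ r = 2
Repeat: i,m; free: X1
RREF:
  r0: [   1    0    1]
  r1: [   0    1    3]
Fix exponent of X1 at 1; solve each RREF row for its pivot's exponent:
  r0: exp(i) + (1)·1 = 0 ⇒ exp(i) = -1
  r1: exp(m) + (3)·1 = 0 ⇒ exp(m) = -3
Π_1 = i^-1 · m^-3 · X1

["-1", "-3", "1"]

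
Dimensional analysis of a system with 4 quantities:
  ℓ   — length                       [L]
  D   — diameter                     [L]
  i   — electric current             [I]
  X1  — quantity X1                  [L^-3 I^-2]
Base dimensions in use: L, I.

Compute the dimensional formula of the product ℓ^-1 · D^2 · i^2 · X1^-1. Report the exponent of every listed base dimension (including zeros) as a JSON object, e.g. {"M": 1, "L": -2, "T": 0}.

{"L": 4, "I": 4}

Dimensional matrix (L×I by ℓ×D×i×X1):
  L: [ 1  1  0 -3]
  I: [ 0  0  1 -2]
  [L]: (-1)·1+(2)·1+(2)·0+(-1)·-3 = 4
  [I]: (-1)·0+(2)·0+(2)·1+(-1)·-2 = 4
⇒ L^4 I^4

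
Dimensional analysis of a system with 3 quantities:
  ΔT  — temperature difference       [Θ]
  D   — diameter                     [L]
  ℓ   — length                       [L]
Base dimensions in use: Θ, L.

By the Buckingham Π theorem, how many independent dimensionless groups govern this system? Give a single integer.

1

Dimensional matrix (Θ×L by ΔT×D×ℓ):
  Θ: [ 1  0  0]
  L: [ 0  1  1]
Echelon form has 2 nonzero rows (pivots: ΔT,D)
3 vars − rank 2 = 1 Π group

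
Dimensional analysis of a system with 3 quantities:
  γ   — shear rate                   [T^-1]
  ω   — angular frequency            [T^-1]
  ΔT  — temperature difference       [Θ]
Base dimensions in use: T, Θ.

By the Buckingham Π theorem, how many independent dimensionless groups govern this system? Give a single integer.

1

Exponent matrix [T,Θ] × [γ,ω,ΔT]:
  T: [-1 -1  0]
  Θ: [ 0  0  1]
Row reduction gives pivot columns γ,ΔT; rank = 2
n=3, r=2 ⇒ 1 dimensionless group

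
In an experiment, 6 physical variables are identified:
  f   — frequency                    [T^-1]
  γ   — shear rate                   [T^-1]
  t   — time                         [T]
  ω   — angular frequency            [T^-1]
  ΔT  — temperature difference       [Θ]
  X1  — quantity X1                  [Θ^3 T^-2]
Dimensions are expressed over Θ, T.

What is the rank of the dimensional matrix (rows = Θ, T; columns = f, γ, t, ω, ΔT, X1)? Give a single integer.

2

Dimensional matrix (Θ×T by f×γ×t×ω×ΔT×X1):
  Θ: [ 0  0  0  0  1  3]
  T: [-1 -1  1 -1  0 -2]
RREF → pivots at {f,ΔT} ⇒ r = 2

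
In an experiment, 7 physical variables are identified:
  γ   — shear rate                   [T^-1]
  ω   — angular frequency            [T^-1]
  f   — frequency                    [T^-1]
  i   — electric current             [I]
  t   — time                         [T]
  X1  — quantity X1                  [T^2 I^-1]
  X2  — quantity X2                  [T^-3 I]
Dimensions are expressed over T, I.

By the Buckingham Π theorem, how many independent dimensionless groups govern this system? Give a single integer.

Dimensional matrix (T×I by γ×ω×f×i×t×X1×X2):
  T: [-1 -1 -1  0  1  2 -3]
  I: [ 0  0  0  1  0 -1  1]
Row reduction gives pivot columns γ,i; rank = 2
7 vars − rank 2 = 5 Π groups

5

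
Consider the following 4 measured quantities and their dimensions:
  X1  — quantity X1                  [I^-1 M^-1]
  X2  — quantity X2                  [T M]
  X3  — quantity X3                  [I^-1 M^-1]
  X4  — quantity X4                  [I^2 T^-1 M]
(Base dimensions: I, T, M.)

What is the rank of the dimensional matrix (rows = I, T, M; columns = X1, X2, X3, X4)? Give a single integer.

2

Write exponents as rows I,T,M / cols X1,X2,X3,X4:
  I: [-1  0 -1  2]
  T: [ 0  1  0 -1]
  M: [-1  1 -1  1]
Echelon form has 2 nonzero rows (pivots: X1,X2)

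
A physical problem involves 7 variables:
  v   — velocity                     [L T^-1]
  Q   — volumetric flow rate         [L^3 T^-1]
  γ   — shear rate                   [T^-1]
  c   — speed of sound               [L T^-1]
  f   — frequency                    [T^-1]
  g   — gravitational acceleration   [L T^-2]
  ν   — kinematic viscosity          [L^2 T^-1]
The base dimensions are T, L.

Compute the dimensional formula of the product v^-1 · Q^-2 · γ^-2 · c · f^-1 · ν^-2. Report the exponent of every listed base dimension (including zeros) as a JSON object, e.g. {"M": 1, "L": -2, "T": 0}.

Exponent matrix [T,L] × [v,Q,γ,c,f,g,ν]:
  T: [-1 -1 -1 -1 -1 -2 -1]
  L: [ 1  3  0  1  0  1  2]
  [T]: (-1)·-1+(-2)·-1+(-2)·-1+(1)·-1+(-1)·-1+(-2)·-1 = 7
  [L]: (-1)·1+(-2)·3+(-2)·0+(1)·1+(-1)·0+(-2)·2 = -10
⇒ T^7 L^-10

{"T": 7, "L": -10}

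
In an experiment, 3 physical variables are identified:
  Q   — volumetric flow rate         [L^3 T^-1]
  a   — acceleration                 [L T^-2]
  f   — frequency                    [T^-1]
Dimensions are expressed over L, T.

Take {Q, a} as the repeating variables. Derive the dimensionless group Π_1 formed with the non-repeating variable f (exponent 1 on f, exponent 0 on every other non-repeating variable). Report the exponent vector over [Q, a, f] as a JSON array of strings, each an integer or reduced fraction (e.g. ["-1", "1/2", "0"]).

["1/5", "-3/5", "1"]

Write exponents as rows L,T / cols Q,a,f:
  L: [ 3  1  0]
  T: [-1 -2 -1]
Echelon form has 2 nonzero rows (pivots: Q,a)
Pivot set = {Q,a}, free = {f}
RREF:
  r0: [   1    0 -1/5]
  r1: [   0    1  3/5]
Fix exponent of f at 1; solve each RREF row for its pivot's exponent:
  r0: exp(Q) + (-1/5)·1 = 0 ⇒ exp(Q) = 1/5
  r1: exp(a) + (3/5)·1 = 0 ⇒ exp(a) = -3/5
Π_1 = Q^(1/5) · a^(-3/5) · f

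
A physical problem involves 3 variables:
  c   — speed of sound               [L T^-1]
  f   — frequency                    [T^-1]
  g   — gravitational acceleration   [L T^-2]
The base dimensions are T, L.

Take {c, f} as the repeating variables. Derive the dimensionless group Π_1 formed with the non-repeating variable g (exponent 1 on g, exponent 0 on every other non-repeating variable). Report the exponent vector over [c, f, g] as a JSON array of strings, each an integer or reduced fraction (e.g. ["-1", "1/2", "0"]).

["-1", "-1", "1"]

Exponent matrix [T,L] × [c,f,g]:
  T: [-1 -1 -2]
  L: [ 1  0  1]
Echelon form has 2 nonzero rows (pivots: c,f)
Repeat: c,f; free: g
RREF:
  r0: [   1    0    1]
  r1: [   0    1    1]
Fix exponent of g at 1; solve each RREF row for its pivot's exponent:
  r0: exp(c) + (1)·1 = 0 ⇒ exp(c) = -1
  r1: exp(f) + (1)·1 = 0 ⇒ exp(f) = -1
Π_1 = c^-1 · f^-1 · g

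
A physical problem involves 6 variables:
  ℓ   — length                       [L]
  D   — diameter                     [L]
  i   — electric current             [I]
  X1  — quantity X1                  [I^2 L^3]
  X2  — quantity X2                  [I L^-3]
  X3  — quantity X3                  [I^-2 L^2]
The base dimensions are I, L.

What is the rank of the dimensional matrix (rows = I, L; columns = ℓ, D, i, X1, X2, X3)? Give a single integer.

Dimensional matrix (I×L by ℓ×D×i×X1×X2×X3):
  I: [ 0  0  1  2  1 -2]
  L: [ 1  1  0  3 -3  2]
RREF → pivots at {ℓ,i} ⇒ r = 2

2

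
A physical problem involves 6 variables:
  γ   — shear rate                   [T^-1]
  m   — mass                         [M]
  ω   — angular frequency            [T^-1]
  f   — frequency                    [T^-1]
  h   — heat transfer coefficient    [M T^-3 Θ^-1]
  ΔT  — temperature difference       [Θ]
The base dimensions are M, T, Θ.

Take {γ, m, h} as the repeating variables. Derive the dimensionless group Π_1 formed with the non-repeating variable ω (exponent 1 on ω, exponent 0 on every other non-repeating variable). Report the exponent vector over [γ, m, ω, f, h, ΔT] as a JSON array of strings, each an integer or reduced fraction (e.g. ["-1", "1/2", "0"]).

Exponent matrix [M,T,Θ] × [γ,m,ω,f,h,ΔT]:
  M: [ 0  1  0  0  1  0]
  T: [-1  0 -1 -1 -3  0]
  Θ: [ 0  0  0  0 -1  1]
Echelon form has 3 nonzero rows (pivots: γ,m,h)
Repeat: γ,m,h; free: ω,f,ΔT
RREF:
  r0: [   1    0    1    1    0    3]
  r1: [   0    1    0    0    0    1]
  r2: [   0    0    0    0    1   -1]
Fix exponent of ω at 1, f at 0, ΔT at 0; solve each RREF row for its pivot's exponent:
  r0: exp(γ) + (1)·1 = 0 ⇒ exp(γ) = -1
  r1: exp(m) + (0)·1 = 0 ⇒ exp(m) = 0
  r2: exp(h) + (0)·1 = 0 ⇒ exp(h) = 0
Π_1 = γ^-1 · ω

["-1", "0", "1", "0", "0", "0"]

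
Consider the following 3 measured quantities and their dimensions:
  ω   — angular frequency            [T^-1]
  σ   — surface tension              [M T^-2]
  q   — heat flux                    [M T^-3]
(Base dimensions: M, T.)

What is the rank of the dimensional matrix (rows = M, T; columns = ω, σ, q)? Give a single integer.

2

Write exponents as rows M,T / cols ω,σ,q:
  M: [ 0  1  1]
  T: [-1 -2 -3]
Echelon form has 2 nonzero rows (pivots: ω,σ)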